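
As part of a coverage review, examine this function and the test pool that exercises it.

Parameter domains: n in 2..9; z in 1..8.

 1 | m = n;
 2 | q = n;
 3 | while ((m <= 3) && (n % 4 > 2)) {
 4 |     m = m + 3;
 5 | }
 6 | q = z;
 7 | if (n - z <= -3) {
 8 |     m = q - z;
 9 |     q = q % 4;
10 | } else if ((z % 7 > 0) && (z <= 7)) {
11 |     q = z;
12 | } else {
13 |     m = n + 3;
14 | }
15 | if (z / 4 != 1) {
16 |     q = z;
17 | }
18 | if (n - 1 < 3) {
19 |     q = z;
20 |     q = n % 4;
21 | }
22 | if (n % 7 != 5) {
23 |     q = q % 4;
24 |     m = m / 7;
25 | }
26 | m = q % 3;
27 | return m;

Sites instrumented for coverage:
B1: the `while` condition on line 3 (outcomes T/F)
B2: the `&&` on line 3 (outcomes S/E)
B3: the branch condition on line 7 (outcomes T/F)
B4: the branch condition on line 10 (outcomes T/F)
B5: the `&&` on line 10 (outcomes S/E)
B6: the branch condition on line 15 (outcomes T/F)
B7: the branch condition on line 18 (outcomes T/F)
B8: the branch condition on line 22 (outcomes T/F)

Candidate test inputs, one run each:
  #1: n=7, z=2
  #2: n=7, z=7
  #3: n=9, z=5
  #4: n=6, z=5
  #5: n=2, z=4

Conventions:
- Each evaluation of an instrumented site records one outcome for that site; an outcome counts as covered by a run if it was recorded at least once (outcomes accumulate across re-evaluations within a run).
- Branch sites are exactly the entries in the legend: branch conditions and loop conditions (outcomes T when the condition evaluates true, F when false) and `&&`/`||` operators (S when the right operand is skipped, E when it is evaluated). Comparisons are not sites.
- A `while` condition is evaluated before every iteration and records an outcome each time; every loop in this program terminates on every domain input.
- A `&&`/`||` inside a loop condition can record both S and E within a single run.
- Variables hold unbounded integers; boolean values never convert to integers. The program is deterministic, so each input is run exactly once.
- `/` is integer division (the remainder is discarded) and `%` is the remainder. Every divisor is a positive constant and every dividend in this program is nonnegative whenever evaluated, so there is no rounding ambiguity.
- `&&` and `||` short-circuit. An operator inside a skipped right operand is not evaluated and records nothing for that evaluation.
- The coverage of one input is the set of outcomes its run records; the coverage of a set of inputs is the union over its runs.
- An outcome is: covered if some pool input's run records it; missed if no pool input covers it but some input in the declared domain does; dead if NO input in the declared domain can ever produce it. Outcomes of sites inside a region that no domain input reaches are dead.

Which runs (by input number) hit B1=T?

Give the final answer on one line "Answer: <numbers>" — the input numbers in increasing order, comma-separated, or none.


input #1 (n=7, z=2): does not record B1=T
input #2 (n=7, z=7): does not record B1=T
input #3 (n=9, z=5): does not record B1=T
input #4 (n=6, z=5): does not record B1=T
input #5 (n=2, z=4): does not record B1=T
Answer: none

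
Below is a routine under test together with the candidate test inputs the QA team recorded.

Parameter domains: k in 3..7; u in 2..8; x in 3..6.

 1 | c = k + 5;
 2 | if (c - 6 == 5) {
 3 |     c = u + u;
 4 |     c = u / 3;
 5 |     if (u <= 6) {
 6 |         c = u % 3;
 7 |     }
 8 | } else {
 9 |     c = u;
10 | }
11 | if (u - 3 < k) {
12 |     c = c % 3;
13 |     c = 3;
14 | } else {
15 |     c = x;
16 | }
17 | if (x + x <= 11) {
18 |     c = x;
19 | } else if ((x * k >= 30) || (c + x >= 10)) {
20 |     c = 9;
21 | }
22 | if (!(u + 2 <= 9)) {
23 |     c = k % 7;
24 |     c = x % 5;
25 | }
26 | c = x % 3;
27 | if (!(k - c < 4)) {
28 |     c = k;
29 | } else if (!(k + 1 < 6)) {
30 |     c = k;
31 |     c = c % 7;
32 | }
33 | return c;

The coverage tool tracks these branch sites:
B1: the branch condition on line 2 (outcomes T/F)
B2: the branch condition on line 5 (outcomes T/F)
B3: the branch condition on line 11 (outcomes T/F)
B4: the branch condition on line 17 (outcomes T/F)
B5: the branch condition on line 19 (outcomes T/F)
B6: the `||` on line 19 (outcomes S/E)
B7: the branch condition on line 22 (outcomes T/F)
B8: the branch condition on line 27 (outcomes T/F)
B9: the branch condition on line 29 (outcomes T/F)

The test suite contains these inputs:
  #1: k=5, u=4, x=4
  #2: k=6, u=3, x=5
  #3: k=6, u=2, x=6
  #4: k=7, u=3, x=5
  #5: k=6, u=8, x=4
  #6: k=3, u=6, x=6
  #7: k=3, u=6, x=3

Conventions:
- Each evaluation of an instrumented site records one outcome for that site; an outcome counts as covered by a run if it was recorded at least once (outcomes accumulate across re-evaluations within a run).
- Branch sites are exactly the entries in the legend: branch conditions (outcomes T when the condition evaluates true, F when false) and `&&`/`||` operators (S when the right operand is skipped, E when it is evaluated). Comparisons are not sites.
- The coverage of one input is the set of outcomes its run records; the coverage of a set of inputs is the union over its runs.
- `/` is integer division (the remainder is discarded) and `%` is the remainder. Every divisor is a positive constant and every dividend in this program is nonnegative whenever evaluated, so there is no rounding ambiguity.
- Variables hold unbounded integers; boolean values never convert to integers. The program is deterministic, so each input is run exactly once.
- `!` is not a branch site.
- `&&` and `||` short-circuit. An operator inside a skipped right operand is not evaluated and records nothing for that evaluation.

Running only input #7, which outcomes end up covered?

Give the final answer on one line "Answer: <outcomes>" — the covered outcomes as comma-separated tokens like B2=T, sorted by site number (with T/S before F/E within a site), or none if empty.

Running input #7 (k=3, u=6, x=3), event by event:
  B1->F, B3->F, B4->T, B7->F, B8->F, B9->F
distinct outcomes covered: B1=F, B3=F, B4=T, B7=F, B8=F, B9=F

Answer: B1=F, B3=F, B4=T, B7=F, B8=F, B9=F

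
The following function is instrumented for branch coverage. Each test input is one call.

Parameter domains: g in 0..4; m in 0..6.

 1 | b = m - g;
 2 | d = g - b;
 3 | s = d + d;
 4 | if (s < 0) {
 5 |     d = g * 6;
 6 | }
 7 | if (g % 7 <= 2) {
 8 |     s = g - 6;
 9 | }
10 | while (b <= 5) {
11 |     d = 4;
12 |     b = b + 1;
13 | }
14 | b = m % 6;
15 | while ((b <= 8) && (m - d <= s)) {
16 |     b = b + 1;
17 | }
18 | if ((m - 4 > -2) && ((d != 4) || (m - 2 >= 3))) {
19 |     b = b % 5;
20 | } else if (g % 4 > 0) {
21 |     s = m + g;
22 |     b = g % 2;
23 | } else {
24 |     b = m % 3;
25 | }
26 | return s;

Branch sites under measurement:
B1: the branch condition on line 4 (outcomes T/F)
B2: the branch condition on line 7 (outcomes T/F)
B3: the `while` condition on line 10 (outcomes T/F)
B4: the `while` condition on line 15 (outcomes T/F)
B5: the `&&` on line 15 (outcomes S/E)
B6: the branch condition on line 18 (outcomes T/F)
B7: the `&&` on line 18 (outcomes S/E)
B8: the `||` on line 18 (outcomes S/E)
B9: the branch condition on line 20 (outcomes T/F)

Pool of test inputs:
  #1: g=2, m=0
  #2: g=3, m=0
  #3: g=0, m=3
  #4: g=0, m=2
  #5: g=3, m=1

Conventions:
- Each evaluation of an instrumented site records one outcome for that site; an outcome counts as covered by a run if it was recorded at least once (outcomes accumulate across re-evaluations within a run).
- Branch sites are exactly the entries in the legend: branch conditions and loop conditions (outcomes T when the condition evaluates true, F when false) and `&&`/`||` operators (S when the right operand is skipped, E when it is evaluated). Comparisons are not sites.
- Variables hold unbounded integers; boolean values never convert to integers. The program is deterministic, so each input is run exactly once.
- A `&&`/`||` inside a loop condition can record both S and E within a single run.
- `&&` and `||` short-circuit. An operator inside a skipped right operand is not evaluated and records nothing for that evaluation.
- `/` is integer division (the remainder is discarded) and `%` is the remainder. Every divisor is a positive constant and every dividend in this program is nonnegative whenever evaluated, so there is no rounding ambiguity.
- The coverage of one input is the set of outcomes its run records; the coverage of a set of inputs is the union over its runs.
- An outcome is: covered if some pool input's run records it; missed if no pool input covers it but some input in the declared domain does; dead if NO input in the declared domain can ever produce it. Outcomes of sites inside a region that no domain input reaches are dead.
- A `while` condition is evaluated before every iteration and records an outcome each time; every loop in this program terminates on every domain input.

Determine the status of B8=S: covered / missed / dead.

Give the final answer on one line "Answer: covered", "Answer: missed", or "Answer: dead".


no pool input records B8=S
but domain input (g=0, m=6) does record it -> reachable, so missed
Answer: missed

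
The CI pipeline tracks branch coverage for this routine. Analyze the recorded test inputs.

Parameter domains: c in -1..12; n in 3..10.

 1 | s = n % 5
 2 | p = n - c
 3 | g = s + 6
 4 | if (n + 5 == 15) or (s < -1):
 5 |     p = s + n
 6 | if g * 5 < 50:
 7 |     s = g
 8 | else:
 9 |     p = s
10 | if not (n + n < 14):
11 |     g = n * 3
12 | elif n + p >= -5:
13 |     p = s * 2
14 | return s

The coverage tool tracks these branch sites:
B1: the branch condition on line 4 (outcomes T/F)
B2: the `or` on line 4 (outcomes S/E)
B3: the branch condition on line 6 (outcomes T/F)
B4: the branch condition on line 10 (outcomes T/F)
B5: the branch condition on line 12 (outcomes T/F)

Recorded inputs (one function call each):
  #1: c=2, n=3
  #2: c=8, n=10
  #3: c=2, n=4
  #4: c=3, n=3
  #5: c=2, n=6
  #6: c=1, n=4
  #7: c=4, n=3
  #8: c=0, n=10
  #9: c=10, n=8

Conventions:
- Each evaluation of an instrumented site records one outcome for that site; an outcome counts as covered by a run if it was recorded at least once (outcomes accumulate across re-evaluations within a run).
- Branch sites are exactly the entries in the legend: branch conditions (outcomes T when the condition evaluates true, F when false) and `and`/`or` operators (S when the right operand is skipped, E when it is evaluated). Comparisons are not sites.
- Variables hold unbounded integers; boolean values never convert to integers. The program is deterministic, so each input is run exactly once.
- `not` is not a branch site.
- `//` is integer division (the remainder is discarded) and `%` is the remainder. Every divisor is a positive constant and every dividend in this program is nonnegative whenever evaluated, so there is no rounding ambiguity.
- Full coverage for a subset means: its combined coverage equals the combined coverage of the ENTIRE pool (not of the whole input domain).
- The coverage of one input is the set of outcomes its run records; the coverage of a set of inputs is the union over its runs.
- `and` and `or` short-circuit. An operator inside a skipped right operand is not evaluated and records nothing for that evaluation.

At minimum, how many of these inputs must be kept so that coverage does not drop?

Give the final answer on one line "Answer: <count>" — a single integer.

test 1 (c=2, n=3) hits B1=F, B2=E, B3=T, B4=F, B5=T
test 2 (c=8, n=10) hits B1=T, B2=S, B3=T, B4=T
test 3 (c=2, n=4) hits B1=F, B2=E, B3=F, B4=F, B5=T
test 4 (c=3, n=3) hits B1=F, B2=E, B3=T, B4=F, B5=T
test 5 (c=2, n=6) hits B1=F, B2=E, B3=T, B4=F, B5=T
test 6 (c=1, n=4) hits B1=F, B2=E, B3=F, B4=F, B5=T
test 7 (c=4, n=3) hits B1=F, B2=E, B3=T, B4=F, B5=T
test 8 (c=0, n=10) hits B1=T, B2=S, B3=T, B4=T
test 9 (c=10, n=8) hits B1=F, B2=E, B3=T, B4=T
pool-wide coverage (9 outcomes): B1=T, B1=F, B2=S, B2=E, B3=T, B3=F, B4=T, B4=F, B5=T
size 1 is not enough: best union over all size-1 subsets is 5/9
at size 2, {2, 3} reaches all 9 outcomes; every lexicographically earlier size-2 subset fails

Answer: 2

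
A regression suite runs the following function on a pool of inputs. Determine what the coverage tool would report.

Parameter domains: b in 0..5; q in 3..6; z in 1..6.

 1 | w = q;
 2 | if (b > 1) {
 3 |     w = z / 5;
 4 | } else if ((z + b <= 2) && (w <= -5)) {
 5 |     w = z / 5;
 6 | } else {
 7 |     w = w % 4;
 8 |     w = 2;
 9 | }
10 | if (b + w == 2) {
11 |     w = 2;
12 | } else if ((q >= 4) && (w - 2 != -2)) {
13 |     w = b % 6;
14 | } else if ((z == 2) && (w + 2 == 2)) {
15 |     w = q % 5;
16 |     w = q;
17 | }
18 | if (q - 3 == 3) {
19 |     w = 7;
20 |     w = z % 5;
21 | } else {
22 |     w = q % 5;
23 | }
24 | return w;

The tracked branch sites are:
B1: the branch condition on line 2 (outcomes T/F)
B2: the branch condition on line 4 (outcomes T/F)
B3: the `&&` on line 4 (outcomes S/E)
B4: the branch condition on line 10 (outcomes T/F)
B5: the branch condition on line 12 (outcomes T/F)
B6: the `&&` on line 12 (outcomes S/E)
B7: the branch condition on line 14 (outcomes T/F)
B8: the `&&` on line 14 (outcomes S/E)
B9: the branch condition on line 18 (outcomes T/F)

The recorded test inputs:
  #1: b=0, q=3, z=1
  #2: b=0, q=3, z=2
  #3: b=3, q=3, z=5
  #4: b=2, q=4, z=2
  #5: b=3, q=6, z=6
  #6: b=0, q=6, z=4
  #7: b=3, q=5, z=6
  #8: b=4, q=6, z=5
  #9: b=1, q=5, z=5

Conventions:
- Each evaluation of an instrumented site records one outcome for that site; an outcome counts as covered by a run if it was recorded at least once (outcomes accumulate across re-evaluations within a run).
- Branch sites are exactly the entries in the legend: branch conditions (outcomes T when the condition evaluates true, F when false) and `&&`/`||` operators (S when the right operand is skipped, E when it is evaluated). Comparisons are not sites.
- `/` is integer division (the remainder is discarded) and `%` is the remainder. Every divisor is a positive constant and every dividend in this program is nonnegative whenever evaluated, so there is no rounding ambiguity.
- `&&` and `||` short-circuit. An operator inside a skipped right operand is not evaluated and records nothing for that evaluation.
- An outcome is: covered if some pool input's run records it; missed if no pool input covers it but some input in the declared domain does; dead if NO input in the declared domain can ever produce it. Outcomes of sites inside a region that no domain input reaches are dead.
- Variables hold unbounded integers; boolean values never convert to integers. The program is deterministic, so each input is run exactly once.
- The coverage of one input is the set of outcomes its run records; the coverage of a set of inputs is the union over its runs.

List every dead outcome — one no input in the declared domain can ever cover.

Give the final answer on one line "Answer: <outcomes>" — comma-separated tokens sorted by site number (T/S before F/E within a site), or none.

exhaustive pass over the 144-input domain:
  B2=T: zero occurrences over every domain input -> dead
  reachable outcomes have witnesses, e.g. B1=T (e.g. b=2, q=3, z=1), B1=F (e.g. b=0, q=3, z=1), B2=F (e.g. b=0, q=3, z=1), B3=S (e.g. b=0, q=3, z=3)

Answer: B2=T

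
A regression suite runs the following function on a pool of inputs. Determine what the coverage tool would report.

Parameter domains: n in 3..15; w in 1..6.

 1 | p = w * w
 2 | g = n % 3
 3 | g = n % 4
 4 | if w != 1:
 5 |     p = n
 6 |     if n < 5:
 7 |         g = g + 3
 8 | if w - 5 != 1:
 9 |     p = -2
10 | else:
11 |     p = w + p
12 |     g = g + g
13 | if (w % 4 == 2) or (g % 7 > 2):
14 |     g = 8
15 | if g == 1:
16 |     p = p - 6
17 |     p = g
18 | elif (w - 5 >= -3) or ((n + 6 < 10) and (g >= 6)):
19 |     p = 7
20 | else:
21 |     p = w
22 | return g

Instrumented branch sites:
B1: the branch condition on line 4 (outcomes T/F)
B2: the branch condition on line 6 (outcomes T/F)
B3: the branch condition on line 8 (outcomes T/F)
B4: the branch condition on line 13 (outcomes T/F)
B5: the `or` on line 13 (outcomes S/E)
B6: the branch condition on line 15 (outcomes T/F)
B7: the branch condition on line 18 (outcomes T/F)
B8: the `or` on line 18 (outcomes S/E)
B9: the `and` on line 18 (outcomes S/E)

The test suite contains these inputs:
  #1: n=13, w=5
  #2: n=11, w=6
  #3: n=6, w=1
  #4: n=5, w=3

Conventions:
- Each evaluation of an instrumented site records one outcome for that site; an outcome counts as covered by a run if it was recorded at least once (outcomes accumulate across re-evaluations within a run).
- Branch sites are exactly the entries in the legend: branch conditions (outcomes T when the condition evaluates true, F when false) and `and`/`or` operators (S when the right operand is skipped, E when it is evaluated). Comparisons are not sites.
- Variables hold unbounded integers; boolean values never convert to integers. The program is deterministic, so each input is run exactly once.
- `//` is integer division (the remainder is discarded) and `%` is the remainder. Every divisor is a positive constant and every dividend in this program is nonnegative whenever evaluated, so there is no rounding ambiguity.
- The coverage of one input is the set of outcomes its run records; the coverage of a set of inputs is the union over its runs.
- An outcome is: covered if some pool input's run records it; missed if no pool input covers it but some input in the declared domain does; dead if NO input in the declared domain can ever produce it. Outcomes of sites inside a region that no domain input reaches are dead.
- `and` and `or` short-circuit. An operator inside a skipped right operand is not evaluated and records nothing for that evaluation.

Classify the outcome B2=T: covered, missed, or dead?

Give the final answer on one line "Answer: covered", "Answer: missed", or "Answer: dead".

no pool input records B2=T
but domain input (n=3, w=2) does record it -> reachable, so missed

Answer: missed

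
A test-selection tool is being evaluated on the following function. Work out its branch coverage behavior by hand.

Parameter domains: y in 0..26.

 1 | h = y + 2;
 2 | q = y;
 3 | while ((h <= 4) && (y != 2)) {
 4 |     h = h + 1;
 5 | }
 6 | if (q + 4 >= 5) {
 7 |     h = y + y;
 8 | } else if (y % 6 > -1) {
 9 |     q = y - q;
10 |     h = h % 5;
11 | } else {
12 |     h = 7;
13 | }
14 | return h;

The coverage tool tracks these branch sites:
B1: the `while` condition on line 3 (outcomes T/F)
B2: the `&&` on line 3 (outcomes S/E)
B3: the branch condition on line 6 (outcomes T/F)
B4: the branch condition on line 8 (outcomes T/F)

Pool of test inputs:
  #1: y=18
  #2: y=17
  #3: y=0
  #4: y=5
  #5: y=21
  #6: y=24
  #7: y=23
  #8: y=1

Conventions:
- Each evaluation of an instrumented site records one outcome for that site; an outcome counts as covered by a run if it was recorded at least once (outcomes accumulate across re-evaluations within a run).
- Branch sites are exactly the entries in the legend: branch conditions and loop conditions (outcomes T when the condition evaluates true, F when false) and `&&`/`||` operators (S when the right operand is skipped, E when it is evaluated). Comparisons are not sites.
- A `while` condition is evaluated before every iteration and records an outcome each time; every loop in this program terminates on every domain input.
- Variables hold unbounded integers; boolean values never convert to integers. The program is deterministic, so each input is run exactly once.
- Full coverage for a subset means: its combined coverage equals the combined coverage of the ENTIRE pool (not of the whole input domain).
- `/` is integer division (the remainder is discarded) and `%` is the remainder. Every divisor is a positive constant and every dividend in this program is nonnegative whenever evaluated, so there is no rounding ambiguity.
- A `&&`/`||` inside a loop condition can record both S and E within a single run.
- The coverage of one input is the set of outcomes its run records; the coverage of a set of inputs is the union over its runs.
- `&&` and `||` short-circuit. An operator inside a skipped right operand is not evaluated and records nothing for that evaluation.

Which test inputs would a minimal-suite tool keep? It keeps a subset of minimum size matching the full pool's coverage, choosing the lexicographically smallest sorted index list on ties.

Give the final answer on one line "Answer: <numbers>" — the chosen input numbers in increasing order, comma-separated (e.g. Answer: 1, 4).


#1 (y=18) -> B2->S, B1->F, B3->T; covered: B1=F, B2=S, B3=T
#2 (y=17) -> B2->S, B1->F, B3->T; covered: B1=F, B2=S, B3=T
#3 (y=0) -> B2->E, B1->T, B2->E, B1->T, B2->E, B1->T, B2->S, B1->F, B3->F, B4->T; covered: B1=T, B1=F, B2=S, B2=E, B3=F, B4=T
#4 (y=5) -> B2->S, B1->F, B3->T; covered: B1=F, B2=S, B3=T
#5 (y=21) -> B2->S, B1->F, B3->T; covered: B1=F, B2=S, B3=T
#6 (y=24) -> B2->S, B1->F, B3->T; covered: B1=F, B2=S, B3=T
#7 (y=23) -> B2->S, B1->F, B3->T; covered: B1=F, B2=S, B3=T
#8 (y=1) -> B2->E, B1->T, B2->E, B1->T, B2->S, B1->F, B3->T; covered: B1=T, B1=F, B2=S, B2=E, B3=T
union over all inputs: B1=T, B1=F, B2=S, B2=E, B3=T, B3=F, B4=T (7 outcomes)
size 1 is not enough: best union over all size-1 subsets is 6/7
size 2: inputs {1, 3} cover all 7 outcomes, and no lexicographically smaller subset of this size does
Answer: 1, 3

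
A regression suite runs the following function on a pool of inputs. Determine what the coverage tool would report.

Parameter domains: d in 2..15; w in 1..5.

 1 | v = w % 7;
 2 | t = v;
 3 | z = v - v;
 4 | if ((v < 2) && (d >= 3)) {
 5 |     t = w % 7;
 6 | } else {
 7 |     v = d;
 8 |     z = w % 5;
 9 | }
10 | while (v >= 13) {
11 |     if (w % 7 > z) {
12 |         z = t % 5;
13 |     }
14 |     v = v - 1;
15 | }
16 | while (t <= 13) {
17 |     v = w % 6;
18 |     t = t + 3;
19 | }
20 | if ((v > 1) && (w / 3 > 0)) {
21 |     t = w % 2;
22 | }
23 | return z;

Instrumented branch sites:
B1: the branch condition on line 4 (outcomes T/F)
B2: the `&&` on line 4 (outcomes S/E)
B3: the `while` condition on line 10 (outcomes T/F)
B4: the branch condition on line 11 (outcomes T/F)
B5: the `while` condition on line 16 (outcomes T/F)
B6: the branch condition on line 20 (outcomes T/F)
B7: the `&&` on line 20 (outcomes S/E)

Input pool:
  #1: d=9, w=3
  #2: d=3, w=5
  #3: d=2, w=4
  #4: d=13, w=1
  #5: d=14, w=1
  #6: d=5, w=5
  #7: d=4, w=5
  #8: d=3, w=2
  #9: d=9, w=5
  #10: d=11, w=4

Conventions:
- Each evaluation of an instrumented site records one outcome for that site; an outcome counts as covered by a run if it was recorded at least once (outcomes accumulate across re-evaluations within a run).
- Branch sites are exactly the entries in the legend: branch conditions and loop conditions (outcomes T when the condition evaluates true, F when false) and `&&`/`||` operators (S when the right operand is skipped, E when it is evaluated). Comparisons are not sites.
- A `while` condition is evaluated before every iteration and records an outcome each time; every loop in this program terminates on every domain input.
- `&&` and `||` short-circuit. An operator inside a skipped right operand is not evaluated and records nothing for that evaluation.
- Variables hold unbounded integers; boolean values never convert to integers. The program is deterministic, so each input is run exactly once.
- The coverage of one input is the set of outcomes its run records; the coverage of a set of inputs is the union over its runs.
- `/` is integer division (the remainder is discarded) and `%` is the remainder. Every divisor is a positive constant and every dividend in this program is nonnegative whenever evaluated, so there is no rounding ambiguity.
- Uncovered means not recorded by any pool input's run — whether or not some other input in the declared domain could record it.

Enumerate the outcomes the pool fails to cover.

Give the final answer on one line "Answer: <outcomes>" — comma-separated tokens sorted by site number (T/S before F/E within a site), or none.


input #1, d=9, w=3: events B2->S, B1->F, B3->F, B5->T, B5->T, B5->T, B5->T, B5->F, B7->E, B6->T; outcomes B1=F, B2=S, B3=F, B5=T, B5=F, B6=T, B7=E
input #2, d=3, w=5: events B2->S, B1->F, B3->F, B5->T, B5->T, B5->T, B5->F, B7->E, B6->T; outcomes B1=F, B2=S, B3=F, B5=T, B5=F, B6=T, B7=E
input #3, d=2, w=4: events B2->S, B1->F, B3->F, B5->T, B5->T, B5->T, B5->T, B5->F, B7->E, B6->T; outcomes B1=F, B2=S, B3=F, B5=T, B5=F, B6=T, B7=E
input #4, d=13, w=1: events B2->E, B1->T, B3->F, B5->T, B5->T, B5->T, B5->T, B5->T, B5->F, B7->S, B6->F; outcomes B1=T, B2=E, B3=F, B5=T, B5=F, B6=F, B7=S
input #5, d=14, w=1: events B2->E, B1->T, B3->F, B5->T, B5->T, B5->T, B5->T, B5->T, B5->F, B7->S, B6->F; outcomes B1=T, B2=E, B3=F, B5=T, B5=F, B6=F, B7=S
input #6, d=5, w=5: events B2->S, B1->F, B3->F, B5->T, B5->T, B5->T, B5->F, B7->E, B6->T; outcomes B1=F, B2=S, B3=F, B5=T, B5=F, B6=T, B7=E
input #7, d=4, w=5: events B2->S, B1->F, B3->F, B5->T, B5->T, B5->T, B5->F, B7->E, B6->T; outcomes B1=F, B2=S, B3=F, B5=T, B5=F, B6=T, B7=E
input #8, d=3, w=2: events B2->S, B1->F, B3->F, B5->T, B5->T, B5->T, B5->T, B5->F, B7->E, B6->F; outcomes B1=F, B2=S, B3=F, B5=T, B5=F, B6=F, B7=E
input #9, d=9, w=5: events B2->S, B1->F, B3->F, B5->T, B5->T, B5->T, B5->F, B7->E, B6->T; outcomes B1=F, B2=S, B3=F, B5=T, B5=F, B6=T, B7=E
input #10, d=11, w=4: events B2->S, B1->F, B3->F, B5->T, B5->T, B5->T, B5->T, B5->F, B7->E, B6->T; outcomes B1=F, B2=S, B3=F, B5=T, B5=F, B6=T, B7=E
union over the pool: B1=T, B1=F, B2=S, B2=E, B3=F, B5=T, B5=F, B6=T, B6=F, B7=S, B7=E
uncovered (3 of 14): B3=T, B4=T, B4=F
Answer: B3=T, B4=T, B4=F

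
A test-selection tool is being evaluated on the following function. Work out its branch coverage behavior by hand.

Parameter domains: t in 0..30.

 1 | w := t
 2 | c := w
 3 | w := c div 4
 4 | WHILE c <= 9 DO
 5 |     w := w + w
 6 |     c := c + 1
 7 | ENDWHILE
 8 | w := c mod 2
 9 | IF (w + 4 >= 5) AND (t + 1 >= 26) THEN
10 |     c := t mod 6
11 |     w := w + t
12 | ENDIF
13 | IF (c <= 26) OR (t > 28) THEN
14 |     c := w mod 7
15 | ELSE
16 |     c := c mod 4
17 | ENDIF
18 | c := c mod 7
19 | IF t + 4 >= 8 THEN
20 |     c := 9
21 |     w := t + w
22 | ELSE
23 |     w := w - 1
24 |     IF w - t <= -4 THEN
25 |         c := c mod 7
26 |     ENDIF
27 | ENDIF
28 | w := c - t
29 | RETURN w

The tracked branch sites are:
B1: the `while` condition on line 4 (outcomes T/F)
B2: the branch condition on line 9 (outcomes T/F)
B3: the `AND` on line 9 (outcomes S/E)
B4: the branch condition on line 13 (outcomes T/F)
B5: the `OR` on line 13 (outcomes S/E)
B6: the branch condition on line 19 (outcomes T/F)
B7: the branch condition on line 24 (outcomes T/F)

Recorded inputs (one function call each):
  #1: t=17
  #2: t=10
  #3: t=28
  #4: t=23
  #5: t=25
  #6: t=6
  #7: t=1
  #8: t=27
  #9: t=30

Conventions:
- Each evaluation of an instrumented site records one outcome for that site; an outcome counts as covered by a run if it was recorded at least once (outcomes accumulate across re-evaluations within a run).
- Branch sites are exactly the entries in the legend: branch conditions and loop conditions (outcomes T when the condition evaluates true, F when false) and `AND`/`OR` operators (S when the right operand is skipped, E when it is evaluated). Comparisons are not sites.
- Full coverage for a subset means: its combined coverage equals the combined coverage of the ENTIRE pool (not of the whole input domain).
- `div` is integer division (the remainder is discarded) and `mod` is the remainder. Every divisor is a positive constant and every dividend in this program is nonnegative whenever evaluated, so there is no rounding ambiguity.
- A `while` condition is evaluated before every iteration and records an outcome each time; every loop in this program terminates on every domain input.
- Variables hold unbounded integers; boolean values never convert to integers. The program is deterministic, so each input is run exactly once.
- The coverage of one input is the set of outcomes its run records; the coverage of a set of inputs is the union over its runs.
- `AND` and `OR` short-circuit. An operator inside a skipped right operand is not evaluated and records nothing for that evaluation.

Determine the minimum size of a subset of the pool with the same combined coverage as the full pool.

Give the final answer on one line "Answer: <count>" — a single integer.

input #1, t=17: events B1->F, B3->E, B2->F, B5->S, B4->T, B6->T; outcomes B1=F, B2=F, B3=E, B4=T, B5=S, B6=T
input #2, t=10: events B1->F, B3->S, B2->F, B5->S, B4->T, B6->T; outcomes B1=F, B2=F, B3=S, B4=T, B5=S, B6=T
input #3, t=28: events B1->F, B3->S, B2->F, B5->E, B4->F, B6->T; outcomes B1=F, B2=F, B3=S, B4=F, B5=E, B6=T
input #4, t=23: events B1->F, B3->E, B2->F, B5->S, B4->T, B6->T; outcomes B1=F, B2=F, B3=E, B4=T, B5=S, B6=T
input #5, t=25: events B1->F, B3->E, B2->T, B5->S, B4->T, B6->T; outcomes B1=F, B2=T, B3=E, B4=T, B5=S, B6=T
input #6, t=6: events B1->T, B1->T, B1->T, B1->T, B1->F, B3->S, B2->F, B5->S, B4->T, B6->T; outcomes B1=T, B1=F, B2=F, B3=S, B4=T, B5=S, B6=T
input #7, t=1: events B1->T, B1->T, B1->T, B1->T, B1->T, B1->T, B1->T, B1->T, B1->T, B1->F, B3->S, B2->F, B5->S, B4->T, ...; outcomes B1=T, B1=F, B2=F, B3=S, B4=T, B5=S, B6=F, B7=F
input #8, t=27: events B1->F, B3->E, B2->T, B5->S, B4->T, B6->T; outcomes B1=F, B2=T, B3=E, B4=T, B5=S, B6=T
input #9, t=30: events B1->F, B3->S, B2->F, B5->E, B4->T, B6->T; outcomes B1=F, B2=F, B3=S, B4=T, B5=E, B6=T
together the pool reaches 13 outcomes: B1=T, B1=F, B2=T, B2=F, B3=S, B3=E, B4=T, B4=F, B5=S, B5=E, B6=T, B6=F, B7=F
size 1 is not enough: best union over all size-1 subsets is 8/13
size 2 is not enough: best union over all size-2 subsets is 11/13
at size 3, {3, 5, 7} reaches all 13 outcomes; every lexicographically earlier size-3 subset fails

Answer: 3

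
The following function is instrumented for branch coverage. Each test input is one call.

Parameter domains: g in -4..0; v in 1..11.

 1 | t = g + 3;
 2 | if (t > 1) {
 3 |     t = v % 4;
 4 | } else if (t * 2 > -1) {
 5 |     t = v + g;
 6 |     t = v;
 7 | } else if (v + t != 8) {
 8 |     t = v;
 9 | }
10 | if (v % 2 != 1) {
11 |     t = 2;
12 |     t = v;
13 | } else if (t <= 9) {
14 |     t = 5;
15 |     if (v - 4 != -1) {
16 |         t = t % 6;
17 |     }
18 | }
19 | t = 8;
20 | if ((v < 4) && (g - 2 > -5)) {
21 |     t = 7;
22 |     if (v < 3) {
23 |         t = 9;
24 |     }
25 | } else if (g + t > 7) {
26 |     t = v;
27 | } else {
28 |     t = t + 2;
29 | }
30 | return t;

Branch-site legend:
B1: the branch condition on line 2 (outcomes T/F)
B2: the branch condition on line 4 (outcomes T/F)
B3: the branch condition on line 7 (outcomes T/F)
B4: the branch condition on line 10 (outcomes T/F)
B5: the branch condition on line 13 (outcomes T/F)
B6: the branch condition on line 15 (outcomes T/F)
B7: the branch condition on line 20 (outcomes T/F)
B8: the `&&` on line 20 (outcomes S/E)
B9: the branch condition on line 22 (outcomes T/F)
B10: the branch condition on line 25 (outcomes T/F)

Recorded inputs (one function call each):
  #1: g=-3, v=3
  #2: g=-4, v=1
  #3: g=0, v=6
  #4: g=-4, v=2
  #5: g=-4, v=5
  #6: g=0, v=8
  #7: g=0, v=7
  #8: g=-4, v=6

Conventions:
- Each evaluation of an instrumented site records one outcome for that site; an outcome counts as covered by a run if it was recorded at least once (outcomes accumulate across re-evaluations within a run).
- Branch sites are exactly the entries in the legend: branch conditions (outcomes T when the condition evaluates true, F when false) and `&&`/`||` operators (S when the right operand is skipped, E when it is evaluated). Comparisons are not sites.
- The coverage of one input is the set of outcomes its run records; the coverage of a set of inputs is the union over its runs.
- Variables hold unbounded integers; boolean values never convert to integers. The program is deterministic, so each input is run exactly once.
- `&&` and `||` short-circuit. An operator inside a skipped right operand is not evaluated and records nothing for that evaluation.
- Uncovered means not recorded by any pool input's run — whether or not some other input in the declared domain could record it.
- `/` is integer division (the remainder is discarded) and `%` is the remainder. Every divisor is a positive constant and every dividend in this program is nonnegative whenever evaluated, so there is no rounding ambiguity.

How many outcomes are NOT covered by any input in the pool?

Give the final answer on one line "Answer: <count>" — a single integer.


test 1 (g=-3, v=3) fires B1->F, B2->T, B4->F, B5->T, B6->F, B8->E, B7->F, B10->F; hits B1=F, B2=T, B4=F, B5=T, B6=F, B7=F, B8=E, B10=F
test 2 (g=-4, v=1) fires B1->F, B2->F, B3->T, B4->F, B5->T, B6->T, B8->E, B7->F, B10->F; hits B1=F, B2=F, B3=T, B4=F, B5=T, B6=T, B7=F, B8=E, B10=F
test 3 (g=0, v=6) fires B1->T, B4->T, B8->S, B7->F, B10->T; hits B1=T, B4=T, B7=F, B8=S, B10=T
test 4 (g=-4, v=2) fires B1->F, B2->F, B3->T, B4->T, B8->E, B7->F, B10->F; hits B1=F, B2=F, B3=T, B4=T, B7=F, B8=E, B10=F
test 5 (g=-4, v=5) fires B1->F, B2->F, B3->T, B4->F, B5->T, B6->T, B8->S, B7->F, B10->F; hits B1=F, B2=F, B3=T, B4=F, B5=T, B6=T, B7=F, B8=S, B10=F
test 6 (g=0, v=8) fires B1->T, B4->T, B8->S, B7->F, B10->T; hits B1=T, B4=T, B7=F, B8=S, B10=T
test 7 (g=0, v=7) fires B1->T, B4->F, B5->T, B6->T, B8->S, B7->F, B10->T; hits B1=T, B4=F, B5=T, B6=T, B7=F, B8=S, B10=T
test 8 (g=-4, v=6) fires B1->F, B2->F, B3->T, B4->T, B8->S, B7->F, B10->F; hits B1=F, B2=F, B3=T, B4=T, B7=F, B8=S, B10=F
union over the pool: B1=T, B1=F, B2=T, B2=F, B3=T, B4=T, B4=F, B5=T, B6=T, B6=F, B7=F, B8=S, B8=E, B10=T, B10=F
uncovered (5 of 20): B3=F, B5=F, B7=T, B9=T, B9=F
Answer: 5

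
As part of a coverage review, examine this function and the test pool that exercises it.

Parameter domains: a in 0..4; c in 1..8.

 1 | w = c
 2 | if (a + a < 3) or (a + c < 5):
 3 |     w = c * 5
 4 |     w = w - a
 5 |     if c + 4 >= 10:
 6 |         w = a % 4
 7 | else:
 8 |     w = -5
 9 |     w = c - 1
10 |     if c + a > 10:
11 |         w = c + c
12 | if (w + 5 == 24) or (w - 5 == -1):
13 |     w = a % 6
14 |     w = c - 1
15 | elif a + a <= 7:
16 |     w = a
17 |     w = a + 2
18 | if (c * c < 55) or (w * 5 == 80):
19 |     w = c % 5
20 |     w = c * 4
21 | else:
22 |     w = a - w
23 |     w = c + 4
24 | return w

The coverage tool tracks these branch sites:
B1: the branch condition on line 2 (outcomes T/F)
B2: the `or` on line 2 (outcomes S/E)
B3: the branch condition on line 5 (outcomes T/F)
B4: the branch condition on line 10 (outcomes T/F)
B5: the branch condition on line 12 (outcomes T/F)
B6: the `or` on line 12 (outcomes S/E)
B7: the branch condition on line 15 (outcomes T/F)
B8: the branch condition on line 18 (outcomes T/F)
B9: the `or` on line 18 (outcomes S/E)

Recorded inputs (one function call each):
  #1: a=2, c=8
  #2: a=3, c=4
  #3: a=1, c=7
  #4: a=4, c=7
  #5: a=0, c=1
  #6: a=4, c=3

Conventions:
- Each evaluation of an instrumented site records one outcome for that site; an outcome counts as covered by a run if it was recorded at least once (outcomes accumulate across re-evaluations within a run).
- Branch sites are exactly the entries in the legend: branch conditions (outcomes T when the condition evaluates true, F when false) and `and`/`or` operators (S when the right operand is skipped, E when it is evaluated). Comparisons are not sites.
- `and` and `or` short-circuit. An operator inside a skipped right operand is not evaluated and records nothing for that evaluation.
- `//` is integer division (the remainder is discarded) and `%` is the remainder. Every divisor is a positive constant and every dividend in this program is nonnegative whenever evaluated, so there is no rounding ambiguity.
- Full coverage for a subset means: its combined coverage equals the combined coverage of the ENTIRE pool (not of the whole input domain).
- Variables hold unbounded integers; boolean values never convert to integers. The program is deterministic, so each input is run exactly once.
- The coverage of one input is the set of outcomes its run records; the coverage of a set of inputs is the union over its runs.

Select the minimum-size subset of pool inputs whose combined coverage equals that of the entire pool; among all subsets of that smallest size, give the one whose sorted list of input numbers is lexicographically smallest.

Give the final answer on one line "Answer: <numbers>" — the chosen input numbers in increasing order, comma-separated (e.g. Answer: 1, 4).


input #1, a=2, c=8: events B2->E, B1->F, B4->F, B6->E, B5->F, B7->T, B9->E, B8->F; outcomes B1=F, B2=E, B4=F, B5=F, B6=E, B7=T, B8=F, B9=E
input #2, a=3, c=4: events B2->E, B1->F, B4->F, B6->E, B5->F, B7->T, B9->S, B8->T; outcomes B1=F, B2=E, B4=F, B5=F, B6=E, B7=T, B8=T, B9=S
input #3, a=1, c=7: events B2->S, B1->T, B3->T, B6->E, B5->F, B7->T, B9->S, B8->T; outcomes B1=T, B2=S, B3=T, B5=F, B6=E, B7=T, B8=T, B9=S
input #4, a=4, c=7: events B2->E, B1->F, B4->T, B6->E, B5->F, B7->F, B9->S, B8->T; outcomes B1=F, B2=E, B4=T, B5=F, B6=E, B7=F, B8=T, B9=S
input #5, a=0, c=1: events B2->S, B1->T, B3->F, B6->E, B5->F, B7->T, B9->S, B8->T; outcomes B1=T, B2=S, B3=F, B5=F, B6=E, B7=T, B8=T, B9=S
input #6, a=4, c=3: events B2->E, B1->F, B4->F, B6->E, B5->F, B7->F, B9->S, B8->T; outcomes B1=F, B2=E, B4=F, B5=F, B6=E, B7=F, B8=T, B9=S
together the pool reaches 16 outcomes: B1=T, B1=F, B2=S, B2=E, B3=T, B3=F, B4=T, B4=F, B5=F, B6=E, B7=T, B7=F, B8=T, B8=F, B9=S, B9=E
checked all size-1 subsets: none covers 16 outcomes (max 8/16)
checked all size-2 subsets: none covers 16 outcomes (max 13/16)
checked all size-3 subsets: none covers 16 outcomes (max 15/16)
the canonical winner is {1, 3, 4, 5}: size 4, full 16-outcome coverage, earliest index list among size-4 covers
Answer: 1, 3, 4, 5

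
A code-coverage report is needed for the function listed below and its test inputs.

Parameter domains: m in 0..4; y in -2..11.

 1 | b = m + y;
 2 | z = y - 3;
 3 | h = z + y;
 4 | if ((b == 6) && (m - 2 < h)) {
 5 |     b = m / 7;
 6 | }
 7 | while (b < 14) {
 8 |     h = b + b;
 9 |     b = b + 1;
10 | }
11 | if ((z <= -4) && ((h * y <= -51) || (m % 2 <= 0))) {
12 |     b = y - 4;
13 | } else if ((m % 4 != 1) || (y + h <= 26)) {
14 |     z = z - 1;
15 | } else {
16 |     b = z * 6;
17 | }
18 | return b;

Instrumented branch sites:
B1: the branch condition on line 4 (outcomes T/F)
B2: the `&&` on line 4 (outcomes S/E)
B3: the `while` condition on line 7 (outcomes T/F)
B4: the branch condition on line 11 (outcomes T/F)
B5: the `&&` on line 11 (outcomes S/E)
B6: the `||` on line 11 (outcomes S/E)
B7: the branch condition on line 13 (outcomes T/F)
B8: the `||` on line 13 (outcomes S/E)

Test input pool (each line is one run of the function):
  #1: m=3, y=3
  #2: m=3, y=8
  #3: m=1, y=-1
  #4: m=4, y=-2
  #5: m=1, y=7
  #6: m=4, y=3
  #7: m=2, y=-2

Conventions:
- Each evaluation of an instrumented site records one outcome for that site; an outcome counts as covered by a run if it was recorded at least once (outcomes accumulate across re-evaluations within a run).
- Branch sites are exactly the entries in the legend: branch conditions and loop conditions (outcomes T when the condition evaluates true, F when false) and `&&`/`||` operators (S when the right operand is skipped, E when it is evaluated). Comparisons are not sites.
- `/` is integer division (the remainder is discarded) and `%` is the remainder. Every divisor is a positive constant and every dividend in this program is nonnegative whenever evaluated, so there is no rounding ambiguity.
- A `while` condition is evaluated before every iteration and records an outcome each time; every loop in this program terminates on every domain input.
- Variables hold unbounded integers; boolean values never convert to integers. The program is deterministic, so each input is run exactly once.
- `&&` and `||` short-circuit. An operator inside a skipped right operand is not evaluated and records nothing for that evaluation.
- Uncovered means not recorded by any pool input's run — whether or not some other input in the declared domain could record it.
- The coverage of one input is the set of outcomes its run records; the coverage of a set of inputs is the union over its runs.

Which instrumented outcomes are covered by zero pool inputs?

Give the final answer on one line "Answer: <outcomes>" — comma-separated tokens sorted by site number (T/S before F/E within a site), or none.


run #1 (m=3, y=3) runs B2->E, B1->T, B3->T, B3->T, B3->T, B3->T, B3->T, B3->T, B3->T, B3->T, B3->T, B3->T, B3->T, B3->T, ...; records B1=T, B2=E, B3=T, B3=F, B4=F, B5=S, B7=T, B8=S
run #2 (m=3, y=8) runs B2->S, B1->F, B3->T, B3->T, B3->T, B3->F, B5->S, B4->F, B8->S, B7->T; records B1=F, B2=S, B3=T, B3=F, B4=F, B5=S, B7=T, B8=S
run #3 (m=1, y=-1) runs B2->S, B1->F, B3->T, B3->T, B3->T, B3->T, B3->T, B3->T, B3->T, B3->T, B3->T, B3->T, B3->T, B3->T, ...; records B1=F, B2=S, B3=T, B3=F, B4=F, B5=E, B6=E, B7=T, B8=E
run #4 (m=4, y=-2) runs B2->S, B1->F, B3->T, B3->T, B3->T, B3->T, B3->T, B3->T, B3->T, B3->T, B3->T, B3->T, B3->T, B3->T, ...; records B1=F, B2=S, B3=T, B3=F, B4=T, B5=E, B6=S
run #5 (m=1, y=7) runs B2->S, B1->F, B3->T, B3->T, B3->T, B3->T, B3->T, B3->T, B3->F, B5->S, B4->F, B8->E, B7->F; records B1=F, B2=S, B3=T, B3=F, B4=F, B5=S, B7=F, B8=E
run #6 (m=4, y=3) runs B2->S, B1->F, B3->T, B3->T, B3->T, B3->T, B3->T, B3->T, B3->T, B3->F, B5->S, B4->F, B8->S, B7->T; records B1=F, B2=S, B3=T, B3=F, B4=F, B5=S, B7=T, B8=S
run #7 (m=2, y=-2) runs B2->S, B1->F, B3->T, B3->T, B3->T, B3->T, B3->T, B3->T, B3->T, B3->T, B3->T, B3->T, B3->T, B3->T, ...; records B1=F, B2=S, B3=T, B3=F, B4=T, B5=E, B6=S
union over the pool: B1=T, B1=F, B2=S, B2=E, B3=T, B3=F, B4=T, B4=F, B5=S, B5=E, B6=S, B6=E, B7=T, B7=F, B8=S, B8=E
uncovered (0 of 16): none
Answer: none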